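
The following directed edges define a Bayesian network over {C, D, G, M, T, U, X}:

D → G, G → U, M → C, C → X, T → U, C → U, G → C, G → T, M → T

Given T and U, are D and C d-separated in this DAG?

5 paths connect D and C; each must be blocked for d-separation to hold:
  1. D → G → C — G:chain[open] ⇒ active
  2. D → G → T ← M → C — G:chain[open]; T:collider[open]; M:fork[open] ⇒ active
  3. D → G → T → U ← C — G:chain[open]; T:chain[blocks]; U:collider[open] ⇒ blocked
  4. D → G → U ← C — G:chain[open]; U:collider[open] ⇒ active
  5. D → G → U ← T ← M → C — G:chain[open]; U:collider[open]; T:chain[blocks]; M:fork[open] ⇒ blocked
Since the path D → G → C is active, D and C are not d-separated given {T, U}.

No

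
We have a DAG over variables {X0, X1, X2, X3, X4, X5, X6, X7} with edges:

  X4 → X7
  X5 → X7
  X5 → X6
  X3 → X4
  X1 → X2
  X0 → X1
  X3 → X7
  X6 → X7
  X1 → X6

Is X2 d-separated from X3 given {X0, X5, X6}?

Yes

Enumerating the 4 paths from X2 to X3 and testing each for blocking by {X0, X5, X6}:
Path 1: X2 ← X1 → X6 ← X5 → X7 ← X4 ← X3
  X5 is a fork here and X5 is conditioned on, so the path is blocked at X5.
Path 2: X2 ← X1 → X6 ← X5 → X7 ← X3
  X5 is a fork here and X5 is conditioned on, so the path is blocked at X5.
Path 3: X2 ← X1 → X6 → X7 ← X4 ← X3
  X6 is a chain here and X6 is conditioned on, so the path is blocked at X6.
Path 4: X2 ← X1 → X6 → X7 ← X3
  X6 is a chain here and X6 is conditioned on, so the path is blocked at X6.
Since every path is blocked, d-separation holds.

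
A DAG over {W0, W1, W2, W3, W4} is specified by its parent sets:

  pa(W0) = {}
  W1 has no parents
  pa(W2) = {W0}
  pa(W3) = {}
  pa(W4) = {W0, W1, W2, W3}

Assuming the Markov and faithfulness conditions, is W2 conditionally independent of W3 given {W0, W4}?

No — W2 and W3 are not d-separated given {W0, W4}.

We examine all 2 paths between W2 and W3:
Path 1: W2 ← W0 → W4 ← W3
  W0 is a fork here and W0 is conditioned on, so the path is blocked at W0.
Path 2: W2 → W4 ← W3
  W4 is a collider and W4 is conditioned on, which opens it — no node blocks this path, so it is active.
Because an active path exists, W2 and W3 are not d-separated.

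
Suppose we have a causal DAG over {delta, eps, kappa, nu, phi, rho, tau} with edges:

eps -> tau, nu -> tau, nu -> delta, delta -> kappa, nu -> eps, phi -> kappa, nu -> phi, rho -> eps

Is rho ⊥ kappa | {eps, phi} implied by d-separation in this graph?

There are 4 undirected paths between rho and kappa; checking each against the conditioning set {eps, phi}:
Path 1: rho → eps → tau ← nu → delta → kappa
  eps is a chain here and eps is conditioned on, so the path is blocked at eps.
Path 2: rho → eps → tau ← nu → phi → kappa
  eps is a chain here and eps is conditioned on, so the path is blocked at eps.
Path 3: rho → eps ← nu → delta → kappa
  eps is a collider and eps is conditioned on, which opens it; nu is a fork and nu is not conditioned on; delta is a chain and delta is not conditioned on — no node blocks this path, so it is active.
Path 4: rho → eps ← nu → phi → kappa
  phi is a chain here and phi is conditioned on, so the path is blocked at phi.
Since the path rho → eps ← nu → delta → kappa is active, rho and kappa are not d-separated given {eps, phi}.

No — rho and kappa are not d-separated given {eps, phi}.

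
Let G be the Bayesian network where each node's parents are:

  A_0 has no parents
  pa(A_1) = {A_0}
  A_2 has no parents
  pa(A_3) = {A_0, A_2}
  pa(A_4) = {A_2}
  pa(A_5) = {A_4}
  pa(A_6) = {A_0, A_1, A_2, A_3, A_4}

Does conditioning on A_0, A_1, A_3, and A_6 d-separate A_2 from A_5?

No

Enumerating the 5 paths from A_2 to A_5 and testing each for blocking by {A_0, A_1, A_3, A_6}:
Path 1: A_2 → A_6 ← A_4 → A_5
  A_6 is a collider and A_6 is conditioned on, which opens it; A_4 is a fork and A_4 is not conditioned on — no node blocks this path, so it is active.
Path 2: A_2 → A_4 → A_5
  A_4 is a chain and A_4 is not conditioned on — no node blocks this path, so it is active.
Path 3: A_2 → A_3 → A_6 ← A_4 → A_5
  A_3 is a chain here and A_3 is conditioned on, so the path is blocked at A_3.
Path 4: A_2 → A_3 ← A_0 → A_6 ← A_4 → A_5
  A_0 is a fork here and A_0 is conditioned on, so the path is blocked at A_0.
Path 5: A_2 → A_3 ← A_0 → A_1 → A_6 ← A_4 → A_5
  A_0 is a fork here and A_0 is conditioned on, so the path is blocked at A_0.
At least one path is unblocked, so d-separation fails.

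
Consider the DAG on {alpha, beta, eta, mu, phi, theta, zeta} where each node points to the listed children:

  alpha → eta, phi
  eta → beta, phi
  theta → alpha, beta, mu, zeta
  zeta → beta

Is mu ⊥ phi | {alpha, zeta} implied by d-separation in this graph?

Enumerating the 6 paths from mu to phi and testing each for blocking by {alpha, zeta}:
Path 1: mu ← theta → zeta → beta ← eta → phi
  zeta is a chain here and zeta is conditioned on, so the path is blocked at zeta.
Path 2: mu ← theta → zeta → beta ← eta ← alpha → phi
  zeta is a chain here and zeta is conditioned on, so the path is blocked at zeta.
Path 3: mu ← theta → beta ← eta → phi
  beta is a collider here and neither beta nor any of its descendants is conditioned on, so the collider stays closed — the path is blocked at beta.
Path 4: mu ← theta → beta ← eta ← alpha → phi
  beta is a collider here and neither beta nor any of its descendants is conditioned on, so the collider stays closed — the path is blocked at beta.
Path 5: mu ← theta → alpha → eta → phi
  alpha is a chain here and alpha is conditioned on, so the path is blocked at alpha.
Path 6: mu ← theta → alpha → phi
  alpha is a chain here and alpha is conditioned on, so the path is blocked at alpha.
All paths are blocked; mu ⊥ phi | {alpha, zeta} holds.

Yes — mu and phi are d-separated given {alpha, zeta}.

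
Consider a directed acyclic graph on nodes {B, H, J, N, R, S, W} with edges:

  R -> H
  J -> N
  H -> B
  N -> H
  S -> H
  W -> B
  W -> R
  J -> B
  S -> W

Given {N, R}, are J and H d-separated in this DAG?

Yes

There are 4 undirected paths between J and H; checking each against the conditioning set {N, R}:
Path 1: J → B ← H
  B is a collider here and neither B nor any of its descendants is conditioned on, so the collider stays closed — the path is blocked at B.
Path 2: J → B ← W ← S → H
  B is a collider here and neither B nor any of its descendants is conditioned on, so the collider stays closed — the path is blocked at B.
Path 3: J → B ← W → R → H
  B is a collider here and neither B nor any of its descendants is conditioned on, so the collider stays closed — the path is blocked at B.
Path 4: J → N → H
  N is a chain here and N is conditioned on, so the path is blocked at N.
Every path is blocked, so J and H are d-separated given {N, R}.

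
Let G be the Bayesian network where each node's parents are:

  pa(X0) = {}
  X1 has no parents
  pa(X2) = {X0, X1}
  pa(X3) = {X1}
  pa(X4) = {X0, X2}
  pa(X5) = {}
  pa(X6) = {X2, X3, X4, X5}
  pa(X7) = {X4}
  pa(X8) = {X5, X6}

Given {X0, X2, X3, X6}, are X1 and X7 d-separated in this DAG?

Enumerating the 6 paths from X1 to X7 and testing each for blocking by {X0, X2, X3, X6}:
  1. X1 → X3 → X6 ← X2 ← X0 → X4 → X7 — X3:chain[blocks]; X6:collider[open]; X2:chain[blocks]; X0:fork[blocks]; X4:chain[open] ⇒ blocked
  2. X1 → X3 → X6 ← X2 → X4 → X7 — X3:chain[blocks]; X6:collider[open]; X2:fork[blocks]; X4:chain[open] ⇒ blocked
  3. X1 → X3 → X6 ← X4 → X7 — X3:chain[blocks]; X6:collider[open]; X4:fork[open] ⇒ blocked
  4. X1 → X2 → X6 ← X4 → X7 — X2:chain[blocks]; X6:collider[open]; X4:fork[open] ⇒ blocked
  5. X1 → X2 ← X0 → X4 → X7 — X2:collider[open]; X0:fork[blocks]; X4:chain[open] ⇒ blocked
  6. X1 → X2 → X4 → X7 — X2:chain[blocks]; X4:chain[open] ⇒ blocked
Every path is blocked, so X1 and X7 are d-separated given {X0, X2, X3, X6}.

Yes — X1 and X7 are d-separated given {X0, X2, X3, X6}.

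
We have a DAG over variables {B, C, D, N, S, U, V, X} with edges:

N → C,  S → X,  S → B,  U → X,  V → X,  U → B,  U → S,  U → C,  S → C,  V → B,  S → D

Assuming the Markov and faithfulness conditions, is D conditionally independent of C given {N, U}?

No — D and C are not d-separated given {N, U}.

Enumerating the 6 paths from D to C and testing each for blocking by {N, U}:
Path 1: D ← S ← U → C
  U is a fork here and U is conditioned on, so the path is blocked at U.
Path 2: D ← S → B ← U → C
  B is a collider here and neither B nor any of its descendants is conditioned on, so the collider stays closed — the path is blocked at B.
Path 3: D ← S → B ← V → X ← U → C
  B is a collider here and neither B nor any of its descendants is conditioned on, so the collider stays closed — the path is blocked at B.
Path 4: D ← S → C
  S is a fork and S is not conditioned on — no node blocks this path, so it is active.
Path 5: D ← S → X ← U → C
  X is a collider here and neither X nor any of its descendants is conditioned on, so the collider stays closed — the path is blocked at X.
Path 6: D ← S → X ← V → B ← U → C
  X is a collider here and neither X nor any of its descendants is conditioned on, so the collider stays closed — the path is blocked at X.
Since the path D ← S → C is active, D and C are not d-separated given {N, U}.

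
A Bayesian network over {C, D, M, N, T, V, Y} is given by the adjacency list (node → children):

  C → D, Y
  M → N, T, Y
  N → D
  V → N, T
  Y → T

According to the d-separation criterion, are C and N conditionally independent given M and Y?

We examine all 5 paths between C and N:
Path 1: C → Y → T ← V → N
  Y is a chain here and Y is conditioned on, so the path is blocked at Y.
Path 2: C → Y → T ← M → N
  Y is a chain here and Y is conditioned on, so the path is blocked at Y.
Path 3: C → Y ← M → T ← V → N
  M is a fork here and M is conditioned on, so the path is blocked at M.
Path 4: C → Y ← M → N
  M is a fork here and M is conditioned on, so the path is blocked at M.
Path 5: C → D ← N
  D is a collider here and neither D nor any of its descendants is conditioned on, so the collider stays closed — the path is blocked at D.
All paths are blocked; C ⊥ N | {M, Y} holds.

Yes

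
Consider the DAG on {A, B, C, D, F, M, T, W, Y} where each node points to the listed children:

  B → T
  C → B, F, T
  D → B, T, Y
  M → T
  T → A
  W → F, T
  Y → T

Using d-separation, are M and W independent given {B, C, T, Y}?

No

5 paths connect M and W; each must be blocked for d-separation to hold:
Path 1: M → T ← W
  T is a collider and T is conditioned on, which opens it — no node blocks this path, so it is active.
Path 2: M → T ← C → F ← W
  C is a fork here and C is conditioned on, so the path is blocked at C.
Path 3: M → T ← Y ← D → B ← C → F ← W
  Y is a chain here and Y is conditioned on, so the path is blocked at Y.
Path 4: M → T ← D → B ← C → F ← W
  C is a fork here and C is conditioned on, so the path is blocked at C.
Path 5: M → T ← B ← C → F ← W
  B is a chain here and B is conditioned on, so the path is blocked at B.
Because an active path exists, M and W are not d-separated.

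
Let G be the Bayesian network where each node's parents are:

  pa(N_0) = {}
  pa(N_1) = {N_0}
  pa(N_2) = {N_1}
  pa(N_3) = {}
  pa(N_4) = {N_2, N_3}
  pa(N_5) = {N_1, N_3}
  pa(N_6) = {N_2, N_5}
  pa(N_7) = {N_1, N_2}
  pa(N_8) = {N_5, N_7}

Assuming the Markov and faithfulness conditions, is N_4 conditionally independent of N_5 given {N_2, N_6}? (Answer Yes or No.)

No

We examine all 6 paths between N_4 and N_5:
  1. N_4 ← N_2 → N_7 ← N_1 → N_5 — N_2:fork[blocks]; N_7:collider[blocks]; N_1:fork[open] ⇒ blocked
  2. N_4 ← N_2 → N_7 → N_8 ← N_5 — N_2:fork[blocks]; N_7:chain[open]; N_8:collider[blocks] ⇒ blocked
  3. N_4 ← N_2 ← N_1 → N_7 → N_8 ← N_5 — N_2:chain[blocks]; N_1:fork[open]; N_7:chain[open]; N_8:collider[blocks] ⇒ blocked
  4. N_4 ← N_2 ← N_1 → N_5 — N_2:chain[blocks]; N_1:fork[open] ⇒ blocked
  5. N_4 ← N_2 → N_6 ← N_5 — N_2:fork[blocks]; N_6:collider[open] ⇒ blocked
  6. N_4 ← N_3 → N_5 — N_3:fork[open] ⇒ active
Because an active path exists, N_4 and N_5 are not d-separated.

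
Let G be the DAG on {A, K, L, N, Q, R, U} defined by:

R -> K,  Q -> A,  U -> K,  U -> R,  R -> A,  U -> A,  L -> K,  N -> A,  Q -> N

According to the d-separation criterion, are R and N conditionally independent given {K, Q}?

Yes

There are 6 undirected paths between R and N; checking each against the conditioning set {K, Q}:
  1. R ← U → A ← Q → N — U:fork[open]; A:collider[blocks]; Q:fork[blocks] ⇒ blocked
  2. R ← U → A ← N — U:fork[open]; A:collider[blocks] ⇒ blocked
  3. R → K ← U → A ← Q → N — K:collider[open]; U:fork[open]; A:collider[blocks]; Q:fork[blocks] ⇒ blocked
  4. R → K ← U → A ← N — K:collider[open]; U:fork[open]; A:collider[blocks] ⇒ blocked
  5. R → A ← Q → N — A:collider[blocks]; Q:fork[blocks] ⇒ blocked
  6. R → A ← N — A:collider[blocks] ⇒ blocked
All paths are blocked; R ⊥ N | {K, Q} holds.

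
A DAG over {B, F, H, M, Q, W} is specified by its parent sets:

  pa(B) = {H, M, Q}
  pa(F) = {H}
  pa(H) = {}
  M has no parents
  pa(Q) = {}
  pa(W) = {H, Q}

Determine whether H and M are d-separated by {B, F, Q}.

No — H and M are not d-separated given {B, F, Q}.

There are 2 undirected paths between H and M; checking each against the conditioning set {B, F, Q}:
  1. H → B ← M — B:collider[open] ⇒ active
  2. H → W ← Q → B ← M — W:collider[blocks]; Q:fork[blocks]; B:collider[open] ⇒ blocked
Because an active path exists, H and M are not d-separated.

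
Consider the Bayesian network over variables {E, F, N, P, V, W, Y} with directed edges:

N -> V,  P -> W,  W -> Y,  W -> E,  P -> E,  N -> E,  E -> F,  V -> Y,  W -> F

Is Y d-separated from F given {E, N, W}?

We examine all 6 paths between Y and F:
Path 1: Y ← W → F
  W is a fork here and W is conditioned on, so the path is blocked at W.
Path 2: Y ← W ← P → E → F
  W is a chain here and W is conditioned on, so the path is blocked at W.
Path 3: Y ← W → E → F
  W is a fork here and W is conditioned on, so the path is blocked at W.
Path 4: Y ← V ← N → E ← W → F
  N is a fork here and N is conditioned on, so the path is blocked at N.
Path 5: Y ← V ← N → E → F
  N is a fork here and N is conditioned on, so the path is blocked at N.
Path 6: Y ← V ← N → E ← P → W → F
  N is a fork here and N is conditioned on, so the path is blocked at N.
Every path is blocked, so Y and F are d-separated given {E, N, W}.

Yes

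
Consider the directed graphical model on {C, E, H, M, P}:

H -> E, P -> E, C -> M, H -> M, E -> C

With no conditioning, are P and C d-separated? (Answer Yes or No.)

Enumerating the 2 paths from P to C and testing each for blocking by ∅:
Path 1: P → E ← H → M ← C
  E is a collider here and neither E nor any of its descendants is conditioned on, so the collider stays closed — the path is blocked at E.
Path 2: P → E → C
  E is a chain and E is not conditioned on — no node blocks this path, so it is active.
Because an active path exists, P and C are not d-separated.

No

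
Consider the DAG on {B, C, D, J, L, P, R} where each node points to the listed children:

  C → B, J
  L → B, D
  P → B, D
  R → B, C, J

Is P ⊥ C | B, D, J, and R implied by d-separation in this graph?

No — P and C are not d-separated given {B, D, J, R}.

We examine all 6 paths between P and C:
  1. P → B ← R → C — B:collider[open]; R:fork[blocks] ⇒ blocked
  2. P → B ← R → J ← C — B:collider[open]; R:fork[blocks]; J:collider[open] ⇒ blocked
  3. P → B ← C — B:collider[open] ⇒ active
  4. P → D ← L → B ← R → C — D:collider[open]; L:fork[open]; B:collider[open]; R:fork[blocks] ⇒ blocked
  5. P → D ← L → B ← R → J ← C — D:collider[open]; L:fork[open]; B:collider[open]; R:fork[blocks]; J:collider[open] ⇒ blocked
  6. P → D ← L → B ← C — D:collider[open]; L:fork[open]; B:collider[open] ⇒ active
Because an active path exists, P and C are not d-separated.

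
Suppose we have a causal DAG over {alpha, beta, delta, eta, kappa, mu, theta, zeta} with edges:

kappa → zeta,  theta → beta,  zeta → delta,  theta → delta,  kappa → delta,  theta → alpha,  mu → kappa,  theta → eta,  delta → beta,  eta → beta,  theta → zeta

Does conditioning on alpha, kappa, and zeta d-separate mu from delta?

Yes

There are 5 undirected paths between mu and delta; checking each against the conditioning set {alpha, kappa, zeta}:
  1. mu → kappa → zeta → delta — kappa:chain[blocks]; zeta:chain[blocks] ⇒ blocked
  2. mu → kappa → zeta ← theta → delta — kappa:chain[blocks]; zeta:collider[open]; theta:fork[open] ⇒ blocked
  3. mu → kappa → zeta ← theta → beta ← delta — kappa:chain[blocks]; zeta:collider[open]; theta:fork[open]; beta:collider[blocks] ⇒ blocked
  4. mu → kappa → zeta ← theta → eta → beta ← delta — kappa:chain[blocks]; zeta:collider[open]; theta:fork[open]; eta:chain[open]; beta:collider[blocks] ⇒ blocked
  5. mu → kappa → delta — kappa:chain[blocks] ⇒ blocked
Since every path is blocked, d-separation holds.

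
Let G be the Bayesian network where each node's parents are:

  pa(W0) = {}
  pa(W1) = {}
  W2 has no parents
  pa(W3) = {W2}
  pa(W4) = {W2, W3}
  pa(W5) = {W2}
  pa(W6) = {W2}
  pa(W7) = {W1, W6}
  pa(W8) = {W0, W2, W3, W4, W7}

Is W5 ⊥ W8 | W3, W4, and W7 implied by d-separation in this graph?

No

6 paths connect W5 and W8; each must be blocked for d-separation to hold:
  1. W5 ← W2 → W6 → W7 → W8 — W2:fork[open]; W6:chain[open]; W7:chain[blocks] ⇒ blocked
  2. W5 ← W2 → W4 ← W3 → W8 — W2:fork[open]; W4:collider[open]; W3:fork[blocks] ⇒ blocked
  3. W5 ← W2 → W4 → W8 — W2:fork[open]; W4:chain[blocks] ⇒ blocked
  4. W5 ← W2 → W3 → W4 → W8 — W2:fork[open]; W3:chain[blocks]; W4:chain[blocks] ⇒ blocked
  5. W5 ← W2 → W3 → W8 — W2:fork[open]; W3:chain[blocks] ⇒ blocked
  6. W5 ← W2 → W8 — W2:fork[open] ⇒ active
Because an active path exists, W5 and W8 are not d-separated.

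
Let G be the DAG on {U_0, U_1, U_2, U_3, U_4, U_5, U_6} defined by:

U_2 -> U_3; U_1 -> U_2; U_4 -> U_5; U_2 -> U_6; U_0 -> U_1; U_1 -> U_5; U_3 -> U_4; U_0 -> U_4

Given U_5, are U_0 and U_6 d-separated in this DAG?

We examine all 4 paths between U_0 and U_6:
Path 1: U_0 → U_4 → U_5 ← U_1 → U_2 → U_6
  U_4 is a chain and U_4 is not conditioned on; U_5 is a collider and U_5 is conditioned on, which opens it; U_1 is a fork and U_1 is not conditioned on; U_2 is a chain and U_2 is not conditioned on — no node blocks this path, so it is active.
Path 2: U_0 → U_4 ← U_3 ← U_2 → U_6
  U_4 is a collider and its descendant U_5 is conditioned on, which opens it; U_3 is a chain and U_3 is not conditioned on; U_2 is a fork and U_2 is not conditioned on — no node blocks this path, so it is active.
Path 3: U_0 → U_1 → U_5 ← U_4 ← U_3 ← U_2 → U_6
  U_1 is a chain and U_1 is not conditioned on; U_5 is a collider and U_5 is conditioned on, which opens it; U_4 is a chain and U_4 is not conditioned on; U_3 is a chain and U_3 is not conditioned on; U_2 is a fork and U_2 is not conditioned on — no node blocks this path, so it is active.
Path 4: U_0 → U_1 → U_2 → U_6
  U_1 is a chain and U_1 is not conditioned on; U_2 is a chain and U_2 is not conditioned on — no node blocks this path, so it is active.
Since the path U_0 → U_4 → U_5 ← U_1 → U_2 → U_6 is active, U_0 and U_6 are not d-separated given {U_5}.

No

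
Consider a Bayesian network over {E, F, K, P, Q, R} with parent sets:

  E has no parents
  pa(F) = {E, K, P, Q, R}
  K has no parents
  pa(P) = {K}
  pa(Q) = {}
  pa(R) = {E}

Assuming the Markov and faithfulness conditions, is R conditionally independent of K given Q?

We examine all 4 paths between R and K:
Path 1: R ← E → F ← K
  F is a collider here and neither F nor any of its descendants is conditioned on, so the collider stays closed — the path is blocked at F.
Path 2: R ← E → F ← P ← K
  F is a collider here and neither F nor any of its descendants is conditioned on, so the collider stays closed — the path is blocked at F.
Path 3: R → F ← K
  F is a collider here and neither F nor any of its descendants is conditioned on, so the collider stays closed — the path is blocked at F.
Path 4: R → F ← P ← K
  F is a collider here and neither F nor any of its descendants is conditioned on, so the collider stays closed — the path is blocked at F.
Every path is blocked, so R and K are d-separated given {Q}.

Yes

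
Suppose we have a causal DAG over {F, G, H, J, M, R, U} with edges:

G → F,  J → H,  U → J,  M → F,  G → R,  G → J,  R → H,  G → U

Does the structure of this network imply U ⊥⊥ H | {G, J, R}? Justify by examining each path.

We examine all 4 paths between U and H:
Path 1: U ← G → J → H
  G is a fork here and G is conditioned on, so the path is blocked at G.
Path 2: U ← G → R → H
  G is a fork here and G is conditioned on, so the path is blocked at G.
Path 3: U → J ← G → R → H
  G is a fork here and G is conditioned on, so the path is blocked at G.
Path 4: U → J → H
  J is a chain here and J is conditioned on, so the path is blocked at J.
Every path is blocked, so U and H are d-separated given {G, J, R}.

Yes — U and H are d-separated given {G, J, R}.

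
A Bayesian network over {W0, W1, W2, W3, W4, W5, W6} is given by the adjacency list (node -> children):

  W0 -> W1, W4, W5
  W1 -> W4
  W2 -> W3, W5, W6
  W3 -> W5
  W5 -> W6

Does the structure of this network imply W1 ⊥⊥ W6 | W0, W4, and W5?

Yes — W1 and W6 are d-separated given {W0, W4, W5}.

There are 6 undirected paths between W1 and W6; checking each against the conditioning set {W0, W4, W5}:
Path 1: W1 ← W0 → W5 ← W3 ← W2 → W6
  W0 is a fork here and W0 is conditioned on, so the path is blocked at W0.
Path 2: W1 ← W0 → W5 → W6
  W0 is a fork here and W0 is conditioned on, so the path is blocked at W0.
Path 3: W1 ← W0 → W5 ← W2 → W6
  W0 is a fork here and W0 is conditioned on, so the path is blocked at W0.
Path 4: W1 → W4 ← W0 → W5 ← W3 ← W2 → W6
  W0 is a fork here and W0 is conditioned on, so the path is blocked at W0.
Path 5: W1 → W4 ← W0 → W5 → W6
  W0 is a fork here and W0 is conditioned on, so the path is blocked at W0.
Path 6: W1 → W4 ← W0 → W5 ← W2 → W6
  W0 is a fork here and W0 is conditioned on, so the path is blocked at W0.
Since every path is blocked, d-separation holds.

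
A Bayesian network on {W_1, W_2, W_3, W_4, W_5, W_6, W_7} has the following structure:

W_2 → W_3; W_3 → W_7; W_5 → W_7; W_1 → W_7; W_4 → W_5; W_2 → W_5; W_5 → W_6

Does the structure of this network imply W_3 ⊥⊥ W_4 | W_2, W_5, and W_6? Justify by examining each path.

Yes

We examine all 2 paths between W_3 and W_4:
  1. W_3 → W_7 ← W_5 ← W_4 — W_7:collider[blocks]; W_5:chain[blocks] ⇒ blocked
  2. W_3 ← W_2 → W_5 ← W_4 — W_2:fork[blocks]; W_5:collider[open] ⇒ blocked
Every path is blocked, so W_3 and W_4 are d-separated given {W_2, W_5, W_6}.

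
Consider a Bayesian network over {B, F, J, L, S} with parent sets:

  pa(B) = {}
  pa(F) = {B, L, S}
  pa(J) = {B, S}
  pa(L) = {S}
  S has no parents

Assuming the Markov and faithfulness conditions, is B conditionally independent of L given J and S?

There are 4 undirected paths between B and L; checking each against the conditioning set {J, S}:
  1. B → F ← L — F:collider[blocks] ⇒ blocked
  2. B → F ← S → L — F:collider[blocks]; S:fork[blocks] ⇒ blocked
  3. B → J ← S → L — J:collider[open]; S:fork[blocks] ⇒ blocked
  4. B → J ← S → F ← L — J:collider[open]; S:fork[blocks]; F:collider[blocks] ⇒ blocked
Every path is blocked, so B and L are d-separated given {J, S}.

Yes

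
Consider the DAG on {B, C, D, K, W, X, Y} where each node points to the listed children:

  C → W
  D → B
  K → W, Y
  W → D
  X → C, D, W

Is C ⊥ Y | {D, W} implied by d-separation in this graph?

No

There are 3 undirected paths between C and Y; checking each against the conditioning set {D, W}:
Path 1: C ← X → D ← W ← K → Y
  W is a chain here and W is conditioned on, so the path is blocked at W.
Path 2: C ← X → W ← K → Y
  X is a fork and X is not conditioned on; W is a collider and W is conditioned on, which opens it; K is a fork and K is not conditioned on — no node blocks this path, so it is active.
Path 3: C → W ← K → Y
  W is a collider and W is conditioned on, which opens it; K is a fork and K is not conditioned on — no node blocks this path, so it is active.
At least one path is unblocked, so d-separation fails.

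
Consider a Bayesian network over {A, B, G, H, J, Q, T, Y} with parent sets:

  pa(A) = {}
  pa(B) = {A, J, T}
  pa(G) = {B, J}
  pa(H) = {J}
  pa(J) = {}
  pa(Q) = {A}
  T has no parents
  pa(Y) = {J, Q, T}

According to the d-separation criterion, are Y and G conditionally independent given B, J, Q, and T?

6 paths connect Y and G; each must be blocked for d-separation to hold:
Path 1: Y ← J → B → G
  J is a fork here and J is conditioned on, so the path is blocked at J.
Path 2: Y ← J → G
  J is a fork here and J is conditioned on, so the path is blocked at J.
Path 3: Y ← T → B ← J → G
  T is a fork here and T is conditioned on, so the path is blocked at T.
Path 4: Y ← T → B → G
  T is a fork here and T is conditioned on, so the path is blocked at T.
Path 5: Y ← Q ← A → B ← J → G
  Q is a chain here and Q is conditioned on, so the path is blocked at Q.
Path 6: Y ← Q ← A → B → G
  Q is a chain here and Q is conditioned on, so the path is blocked at Q.
All paths are blocked; Y ⊥ G | {B, J, Q, T} holds.

Yes — Y and G are d-separated given {B, J, Q, T}.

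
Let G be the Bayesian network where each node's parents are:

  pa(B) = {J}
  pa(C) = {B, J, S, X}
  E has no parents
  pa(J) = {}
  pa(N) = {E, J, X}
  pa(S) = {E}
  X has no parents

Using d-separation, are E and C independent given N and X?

Enumerating the 4 paths from E to C and testing each for blocking by {N, X}:
Path 1: E → N ← X → C
  X is a fork here and X is conditioned on, so the path is blocked at X.
Path 2: E → N ← J → B → C
  N is a collider and N is conditioned on, which opens it; J is a fork and J is not conditioned on; B is a chain and B is not conditioned on — no node blocks this path, so it is active.
Path 3: E → N ← J → C
  N is a collider and N is conditioned on, which opens it; J is a fork and J is not conditioned on — no node blocks this path, so it is active.
Path 4: E → S → C
  S is a chain and S is not conditioned on — no node blocks this path, so it is active.
Because an active path exists, E and C are not d-separated.

No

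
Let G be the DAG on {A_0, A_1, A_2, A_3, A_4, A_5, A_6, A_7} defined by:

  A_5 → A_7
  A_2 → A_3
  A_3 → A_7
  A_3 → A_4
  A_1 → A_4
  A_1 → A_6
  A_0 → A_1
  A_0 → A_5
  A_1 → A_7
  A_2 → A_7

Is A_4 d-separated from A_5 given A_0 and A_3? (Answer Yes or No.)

Yes

Enumerating the 6 paths from A_4 to A_5 and testing each for blocking by {A_0, A_3}:
Path 1: A_4 ← A_3 ← A_2 → A_7 ← A_5
  A_3 is a chain here and A_3 is conditioned on, so the path is blocked at A_3.
Path 2: A_4 ← A_3 ← A_2 → A_7 ← A_1 ← A_0 → A_5
  A_3 is a chain here and A_3 is conditioned on, so the path is blocked at A_3.
Path 3: A_4 ← A_3 → A_7 ← A_5
  A_3 is a fork here and A_3 is conditioned on, so the path is blocked at A_3.
Path 4: A_4 ← A_3 → A_7 ← A_1 ← A_0 → A_5
  A_3 is a fork here and A_3 is conditioned on, so the path is blocked at A_3.
Path 5: A_4 ← A_1 → A_7 ← A_5
  A_7 is a collider here and neither A_7 nor any of its descendants is conditioned on, so the collider stays closed — the path is blocked at A_7.
Path 6: A_4 ← A_1 ← A_0 → A_5
  A_0 is a fork here and A_0 is conditioned on, so the path is blocked at A_0.
Since every path is blocked, d-separation holds.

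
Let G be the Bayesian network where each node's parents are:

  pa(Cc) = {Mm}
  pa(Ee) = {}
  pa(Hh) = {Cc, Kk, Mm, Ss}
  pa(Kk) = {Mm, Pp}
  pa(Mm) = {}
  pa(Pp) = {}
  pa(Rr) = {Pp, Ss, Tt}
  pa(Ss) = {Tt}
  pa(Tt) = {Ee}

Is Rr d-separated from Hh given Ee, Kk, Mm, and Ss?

There are 5 undirected paths between Rr and Hh; checking each against the conditioning set {Ee, Kk, Mm, Ss}:
Path 1: Rr ← Pp → Kk → Hh
  Kk is a chain here and Kk is conditioned on, so the path is blocked at Kk.
Path 2: Rr ← Pp → Kk ← Mm → Cc → Hh
  Mm is a fork here and Mm is conditioned on, so the path is blocked at Mm.
Path 3: Rr ← Pp → Kk ← Mm → Hh
  Mm is a fork here and Mm is conditioned on, so the path is blocked at Mm.
Path 4: Rr ← Tt → Ss → Hh
  Ss is a chain here and Ss is conditioned on, so the path is blocked at Ss.
Path 5: Rr ← Ss → Hh
  Ss is a fork here and Ss is conditioned on, so the path is blocked at Ss.
All paths are blocked; Rr ⊥ Hh | {Ee, Kk, Mm, Ss} holds.

Yes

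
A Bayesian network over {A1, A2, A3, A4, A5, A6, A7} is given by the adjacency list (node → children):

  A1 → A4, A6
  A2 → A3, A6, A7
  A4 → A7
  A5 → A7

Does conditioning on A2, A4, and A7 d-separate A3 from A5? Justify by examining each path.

We examine all 2 paths between A3 and A5:
Path 1: A3 ← A2 → A7 ← A5
  A2 is a fork here and A2 is conditioned on, so the path is blocked at A2.
Path 2: A3 ← A2 → A6 ← A1 → A4 → A7 ← A5
  A2 is a fork here and A2 is conditioned on, so the path is blocked at A2.
All paths are blocked; A3 ⊥ A5 | {A2, A4, A7} holds.

Yes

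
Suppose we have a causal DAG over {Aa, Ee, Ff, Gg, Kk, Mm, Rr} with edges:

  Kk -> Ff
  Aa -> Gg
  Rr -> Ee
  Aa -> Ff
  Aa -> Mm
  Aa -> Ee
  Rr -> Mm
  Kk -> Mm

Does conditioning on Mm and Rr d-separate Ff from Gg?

We examine all 3 paths between Ff and Gg:
Path 1: Ff ← Kk → Mm ← Rr → Ee ← Aa → Gg
  Rr is a fork here and Rr is conditioned on, so the path is blocked at Rr.
Path 2: Ff ← Kk → Mm ← Aa → Gg
  Kk is a fork and Kk is not conditioned on; Mm is a collider and Mm is conditioned on, which opens it; Aa is a fork and Aa is not conditioned on — no node blocks this path, so it is active.
Path 3: Ff ← Aa → Gg
  Aa is a fork and Aa is not conditioned on — no node blocks this path, so it is active.
Since the path Ff ← Kk → Mm ← Aa → Gg is active, Ff and Gg are not d-separated given {Mm, Rr}.

No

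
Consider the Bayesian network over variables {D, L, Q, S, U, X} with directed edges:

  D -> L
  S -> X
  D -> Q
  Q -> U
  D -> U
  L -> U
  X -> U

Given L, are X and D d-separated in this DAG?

We examine all 3 paths between X and D:
Path 1: X → U ← L ← D
  U is a collider here and neither U nor any of its descendants is conditioned on, so the collider stays closed — the path is blocked at U.
Path 2: X → U ← Q ← D
  U is a collider here and neither U nor any of its descendants is conditioned on, so the collider stays closed — the path is blocked at U.
Path 3: X → U ← D
  U is a collider here and neither U nor any of its descendants is conditioned on, so the collider stays closed — the path is blocked at U.
Since every path is blocked, d-separation holds.

Yes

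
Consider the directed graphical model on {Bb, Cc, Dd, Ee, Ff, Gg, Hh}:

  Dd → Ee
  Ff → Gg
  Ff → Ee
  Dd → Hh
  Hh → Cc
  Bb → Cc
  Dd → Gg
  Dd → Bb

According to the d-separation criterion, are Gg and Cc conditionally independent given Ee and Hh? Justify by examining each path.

No

Enumerating the 4 paths from Gg to Cc and testing each for blocking by {Ee, Hh}:
Path 1: Gg ← Dd → Hh → Cc
  Hh is a chain here and Hh is conditioned on, so the path is blocked at Hh.
Path 2: Gg ← Dd → Bb → Cc
  Dd is a fork and Dd is not conditioned on; Bb is a chain and Bb is not conditioned on — no node blocks this path, so it is active.
Path 3: Gg ← Ff → Ee ← Dd → Hh → Cc
  Hh is a chain here and Hh is conditioned on, so the path is blocked at Hh.
Path 4: Gg ← Ff → Ee ← Dd → Bb → Cc
  Ff is a fork and Ff is not conditioned on; Ee is a collider and Ee is conditioned on, which opens it; Dd is a fork and Dd is not conditioned on; Bb is a chain and Bb is not conditioned on — no node blocks this path, so it is active.
Because an active path exists, Gg and Cc are not d-separated.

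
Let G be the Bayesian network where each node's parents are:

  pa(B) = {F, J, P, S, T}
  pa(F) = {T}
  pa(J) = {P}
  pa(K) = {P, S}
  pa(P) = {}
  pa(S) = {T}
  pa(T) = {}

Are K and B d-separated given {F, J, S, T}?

No

5 paths connect K and B; each must be blocked for d-separation to hold:
Path 1: K ← P → B
  P is a fork and P is not conditioned on — no node blocks this path, so it is active.
Path 2: K ← P → J → B
  J is a chain here and J is conditioned on, so the path is blocked at J.
Path 3: K ← S ← T → F → B
  S is a chain here and S is conditioned on, so the path is blocked at S.
Path 4: K ← S ← T → B
  S is a chain here and S is conditioned on, so the path is blocked at S.
Path 5: K ← S → B
  S is a fork here and S is conditioned on, so the path is blocked at S.
Because an active path exists, K and B are not d-separated.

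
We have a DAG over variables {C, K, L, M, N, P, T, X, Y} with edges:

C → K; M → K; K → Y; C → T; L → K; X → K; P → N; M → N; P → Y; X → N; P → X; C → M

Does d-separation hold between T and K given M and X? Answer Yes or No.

6 paths connect T and K; each must be blocked for d-separation to hold:
  1. T ← C → K — C:fork[open] ⇒ active
  2. T ← C → M → K — C:fork[open]; M:chain[blocks] ⇒ blocked
  3. T ← C → M → N ← X → K — C:fork[open]; M:chain[blocks]; N:collider[blocks]; X:fork[blocks] ⇒ blocked
  4. T ← C → M → N ← X ← P → Y ← K — C:fork[open]; M:chain[blocks]; N:collider[blocks]; X:chain[blocks]; P:fork[open]; Y:collider[blocks] ⇒ blocked
  5. T ← C → M → N ← P → X → K — C:fork[open]; M:chain[blocks]; N:collider[blocks]; P:fork[open]; X:chain[blocks] ⇒ blocked
  6. T ← C → M → N ← P → Y ← K — C:fork[open]; M:chain[blocks]; N:collider[blocks]; P:fork[open]; Y:collider[blocks] ⇒ blocked
At least one path is unblocked, so d-separation fails.

No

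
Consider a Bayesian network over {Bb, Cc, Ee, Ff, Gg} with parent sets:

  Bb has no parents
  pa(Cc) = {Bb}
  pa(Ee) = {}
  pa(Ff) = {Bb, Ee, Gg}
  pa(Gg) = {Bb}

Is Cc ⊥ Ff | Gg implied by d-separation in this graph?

Enumerating the 2 paths from Cc to Ff and testing each for blocking by {Gg}:
  1. Cc ← Bb → Gg → Ff — Bb:fork[open]; Gg:chain[blocks] ⇒ blocked
  2. Cc ← Bb → Ff — Bb:fork[open] ⇒ active
Because an active path exists, Cc and Ff are not d-separated.

No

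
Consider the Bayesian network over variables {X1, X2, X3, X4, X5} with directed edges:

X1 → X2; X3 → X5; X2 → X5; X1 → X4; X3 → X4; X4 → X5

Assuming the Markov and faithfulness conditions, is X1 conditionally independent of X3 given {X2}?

Yes

4 paths connect X1 and X3; each must be blocked for d-separation to hold:
Path 1: X1 → X4 ← X3
  X4 is a collider here and neither X4 nor any of its descendants is conditioned on, so the collider stays closed — the path is blocked at X4.
Path 2: X1 → X4 → X5 ← X3
  X5 is a collider here and neither X5 nor any of its descendants is conditioned on, so the collider stays closed — the path is blocked at X5.
Path 3: X1 → X2 → X5 ← X3
  X2 is a chain here and X2 is conditioned on, so the path is blocked at X2.
Path 4: X1 → X2 → X5 ← X4 ← X3
  X2 is a chain here and X2 is conditioned on, so the path is blocked at X2.
Since every path is blocked, d-separation holds.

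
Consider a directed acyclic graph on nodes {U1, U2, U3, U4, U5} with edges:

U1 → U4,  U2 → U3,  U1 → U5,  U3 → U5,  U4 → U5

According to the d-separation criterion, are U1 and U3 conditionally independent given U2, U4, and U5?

2 paths connect U1 and U3; each must be blocked for d-separation to hold:
  1. U1 → U5 ← U3 — U5:collider[open] ⇒ active
  2. U1 → U4 → U5 ← U3 — U4:chain[blocks]; U5:collider[open] ⇒ blocked
Because an active path exists, U1 and U3 are not d-separated.

No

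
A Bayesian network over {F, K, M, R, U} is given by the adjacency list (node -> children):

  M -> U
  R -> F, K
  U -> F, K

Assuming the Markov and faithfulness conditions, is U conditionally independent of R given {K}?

Enumerating the 2 paths from U to R and testing each for blocking by {K}:
Path 1: U → F ← R
  F is a collider here and neither F nor any of its descendants is conditioned on, so the collider stays closed — the path is blocked at F.
Path 2: U → K ← R
  K is a collider and K is conditioned on, which opens it — no node blocks this path, so it is active.
At least one path is unblocked, so d-separation fails.

No — U and R are not d-separated given {K}.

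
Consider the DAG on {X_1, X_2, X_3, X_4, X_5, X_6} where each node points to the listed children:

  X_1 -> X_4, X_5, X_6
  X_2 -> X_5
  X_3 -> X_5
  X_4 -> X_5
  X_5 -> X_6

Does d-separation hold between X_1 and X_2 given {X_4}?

We examine all 3 paths between X_1 and X_2:
Path 1: X_1 → X_4 → X_5 ← X_2
  X_4 is a chain here and X_4 is conditioned on, so the path is blocked at X_4.
Path 2: X_1 → X_5 ← X_2
  X_5 is a collider here and neither X_5 nor any of its descendants is conditioned on, so the collider stays closed — the path is blocked at X_5.
Path 3: X_1 → X_6 ← X_5 ← X_2
  X_6 is a collider here and neither X_6 nor any of its descendants is conditioned on, so the collider stays closed — the path is blocked at X_6.
Every path is blocked, so X_1 and X_2 are d-separated given {X_4}.

Yes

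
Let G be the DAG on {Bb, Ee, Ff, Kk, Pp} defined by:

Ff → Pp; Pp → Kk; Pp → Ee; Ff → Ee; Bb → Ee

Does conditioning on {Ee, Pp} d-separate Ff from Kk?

We examine all 2 paths between Ff and Kk:
Path 1: Ff → Pp → Kk
  Pp is a chain here and Pp is conditioned on, so the path is blocked at Pp.
Path 2: Ff → Ee ← Pp → Kk
  Pp is a fork here and Pp is conditioned on, so the path is blocked at Pp.
Every path is blocked, so Ff and Kk are d-separated given {Ee, Pp}.

Yes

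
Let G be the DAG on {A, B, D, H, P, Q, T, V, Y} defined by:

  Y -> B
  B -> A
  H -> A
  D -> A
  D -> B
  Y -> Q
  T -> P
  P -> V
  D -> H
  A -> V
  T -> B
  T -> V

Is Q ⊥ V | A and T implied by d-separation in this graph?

5 paths connect Q and V; each must be blocked for d-separation to hold:
Path 1: Q ← Y → B ← D → A → V
  A is a chain here and A is conditioned on, so the path is blocked at A.
Path 2: Q ← Y → B ← D → H → A → V
  A is a chain here and A is conditioned on, so the path is blocked at A.
Path 3: Q ← Y → B → A → V
  A is a chain here and A is conditioned on, so the path is blocked at A.
Path 4: Q ← Y → B ← T → V
  T is a fork here and T is conditioned on, so the path is blocked at T.
Path 5: Q ← Y → B ← T → P → V
  T is a fork here and T is conditioned on, so the path is blocked at T.
All paths are blocked; Q ⊥ V | {A, T} holds.

Yes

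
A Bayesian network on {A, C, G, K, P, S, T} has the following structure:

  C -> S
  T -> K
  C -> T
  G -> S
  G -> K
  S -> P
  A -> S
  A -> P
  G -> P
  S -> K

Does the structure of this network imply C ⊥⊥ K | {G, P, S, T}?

Yes

5 paths connect C and K; each must be blocked for d-separation to hold:
Path 1: C → S → P ← G → K
  S is a chain here and S is conditioned on, so the path is blocked at S.
Path 2: C → S ← G → K
  G is a fork here and G is conditioned on, so the path is blocked at G.
Path 3: C → S → K
  S is a chain here and S is conditioned on, so the path is blocked at S.
Path 4: C → S ← A → P ← G → K
  G is a fork here and G is conditioned on, so the path is blocked at G.
Path 5: C → T → K
  T is a chain here and T is conditioned on, so the path is blocked at T.
All paths are blocked; C ⊥ K | {G, P, S, T} holds.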